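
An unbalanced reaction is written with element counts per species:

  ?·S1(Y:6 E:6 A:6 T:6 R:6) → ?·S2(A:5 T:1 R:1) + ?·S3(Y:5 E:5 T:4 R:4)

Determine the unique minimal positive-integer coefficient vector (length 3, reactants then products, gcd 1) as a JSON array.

Y: 5·6 = 30 | 6·0+6·5 = 30
E: 5·6 = 30 | 6·0+6·5 = 30
A: 5·6 = 30 | 6·5+6·0 = 30
T: 5·6 = 30 | 6·1+6·4 = 30
R: 5·6 = 30 | 6·1+6·4 = 30
gcd(5,6,6) = 1

Coefficients: [5, 6, 6]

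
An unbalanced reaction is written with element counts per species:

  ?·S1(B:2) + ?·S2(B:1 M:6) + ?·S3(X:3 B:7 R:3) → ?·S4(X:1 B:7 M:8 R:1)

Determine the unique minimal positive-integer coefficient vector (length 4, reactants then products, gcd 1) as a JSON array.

Coefficients: [5, 4, 1, 3]

X: 5·0+4·0+1·3 = 3 | 3·1 = 3
B: 5·2+4·1+1·7 = 21 | 3·7 = 21
M: 5·0+4·6+1·0 = 24 | 3·8 = 24
R: 5·0+4·0+1·3 = 3 | 3·1 = 3
gcd(5,4,1,3) = 1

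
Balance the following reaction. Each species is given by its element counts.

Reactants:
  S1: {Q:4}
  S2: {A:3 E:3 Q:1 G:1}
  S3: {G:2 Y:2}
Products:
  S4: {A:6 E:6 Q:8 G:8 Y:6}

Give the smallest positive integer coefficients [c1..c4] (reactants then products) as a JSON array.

Coefficients: [3, 4, 6, 2]

A: 3·0+4·3+6·0 = 12 | 2·6 = 12
E: 3·0+4·3+6·0 = 12 | 2·6 = 12
Q: 3·4+4·1+6·0 = 16 | 2·8 = 16
G: 3·0+4·1+6·2 = 16 | 2·8 = 16
Y: 3·0+4·0+6·2 = 12 | 2·6 = 12
gcd(3,4,6,2) = 1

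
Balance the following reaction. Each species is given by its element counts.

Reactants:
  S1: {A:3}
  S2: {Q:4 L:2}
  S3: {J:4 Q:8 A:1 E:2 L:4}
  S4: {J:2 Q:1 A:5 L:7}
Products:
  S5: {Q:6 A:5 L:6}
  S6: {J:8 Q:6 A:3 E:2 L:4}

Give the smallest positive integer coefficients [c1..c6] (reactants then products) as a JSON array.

Coefficients: [4, 5, 1, 2, 4, 1]

J: 4·0+5·0+1·4+2·2 = 8 | 4·0+1·8 = 8
Q: 4·0+5·4+1·8+2·1 = 30 | 4·6+1·6 = 30
A: 4·3+5·0+1·1+2·5 = 23 | 4·5+1·3 = 23
E: 4·0+5·0+1·2+2·0 = 2 | 4·0+1·2 = 2
L: 4·0+5·2+1·4+2·7 = 28 | 4·6+1·4 = 28
gcd(4,5,1,2,4,1) = 1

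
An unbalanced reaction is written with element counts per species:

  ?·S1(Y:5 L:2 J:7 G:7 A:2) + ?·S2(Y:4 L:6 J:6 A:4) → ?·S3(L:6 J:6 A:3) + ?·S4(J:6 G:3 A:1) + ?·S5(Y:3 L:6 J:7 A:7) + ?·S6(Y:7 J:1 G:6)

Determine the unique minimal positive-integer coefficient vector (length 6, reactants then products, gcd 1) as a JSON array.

Y: 6·5+2·4 = 38 | 3·0+4·0+1·3+5·7 = 38
L: 6·2+2·6 = 24 | 3·6+4·0+1·6+5·0 = 24
J: 6·7+2·6 = 54 | 3·6+4·6+1·7+5·1 = 54
G: 6·7+2·0 = 42 | 3·0+4·3+1·0+5·6 = 42
A: 6·2+2·4 = 20 | 3·3+4·1+1·7+5·0 = 20
gcd(6,2,3,4,1,5) = 1

Coefficients: [6, 2, 3, 4, 1, 5]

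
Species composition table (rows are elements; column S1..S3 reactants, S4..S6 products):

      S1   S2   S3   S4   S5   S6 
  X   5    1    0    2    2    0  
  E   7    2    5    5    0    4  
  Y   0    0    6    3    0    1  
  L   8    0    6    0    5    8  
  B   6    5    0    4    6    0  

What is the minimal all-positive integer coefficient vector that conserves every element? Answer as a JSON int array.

Coefficients: [2, 4, 3, 5, 2, 3]

X: 2·5+4·1+3·0 = 14 | 5·2+2·2+3·0 = 14
E: 2·7+4·2+3·5 = 37 | 5·5+2·0+3·4 = 37
Y: 2·0+4·0+3·6 = 18 | 5·3+2·0+3·1 = 18
L: 2·8+4·0+3·6 = 34 | 5·0+2·5+3·8 = 34
B: 2·6+4·5+3·0 = 32 | 5·4+2·6+3·0 = 32
gcd(2,4,3,5,2,3) = 1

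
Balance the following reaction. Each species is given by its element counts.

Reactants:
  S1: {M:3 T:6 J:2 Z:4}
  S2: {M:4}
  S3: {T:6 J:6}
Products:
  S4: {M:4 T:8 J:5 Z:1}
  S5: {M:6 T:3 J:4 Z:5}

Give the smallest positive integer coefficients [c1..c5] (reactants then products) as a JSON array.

Coefficients: [4, 6, 5, 6, 2]

M: 4·3+6·4+5·0 = 36 | 6·4+2·6 = 36
T: 4·6+6·0+5·6 = 54 | 6·8+2·3 = 54
J: 4·2+6·0+5·6 = 38 | 6·5+2·4 = 38
Z: 4·4+6·0+5·0 = 16 | 6·1+2·5 = 16
gcd(4,6,5,6,2) = 1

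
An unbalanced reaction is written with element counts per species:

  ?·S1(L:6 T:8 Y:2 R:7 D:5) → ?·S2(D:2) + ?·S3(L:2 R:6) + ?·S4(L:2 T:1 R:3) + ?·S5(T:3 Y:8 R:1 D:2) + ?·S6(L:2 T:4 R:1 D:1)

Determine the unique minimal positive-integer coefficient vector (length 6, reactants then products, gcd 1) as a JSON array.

L: 4·6 = 24 | 6·0+1·2+5·2+1·0+6·2 = 24
T: 4·8 = 32 | 6·0+1·0+5·1+1·3+6·4 = 32
Y: 4·2 = 8 | 6·0+1·0+5·0+1·8+6·0 = 8
R: 4·7 = 28 | 6·0+1·6+5·3+1·1+6·1 = 28
D: 4·5 = 20 | 6·2+1·0+5·0+1·2+6·1 = 20
gcd(4,6,1,5,1,6) = 1

Coefficients: [4, 6, 1, 5, 1, 6]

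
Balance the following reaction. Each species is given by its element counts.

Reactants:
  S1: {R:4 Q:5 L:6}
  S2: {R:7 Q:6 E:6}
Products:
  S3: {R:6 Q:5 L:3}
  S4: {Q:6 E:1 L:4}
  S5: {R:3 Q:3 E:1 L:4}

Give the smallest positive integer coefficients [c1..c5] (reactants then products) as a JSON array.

R: 5·4+1·7 = 27 | 2·6+1·0+5·3 = 27
Q: 5·5+1·6 = 31 | 2·5+1·6+5·3 = 31
E: 5·0+1·6 = 6 | 2·0+1·1+5·1 = 6
L: 5·6+1·0 = 30 | 2·3+1·4+5·4 = 30
gcd(5,1,2,1,5) = 1

Coefficients: [5, 1, 2, 1, 5]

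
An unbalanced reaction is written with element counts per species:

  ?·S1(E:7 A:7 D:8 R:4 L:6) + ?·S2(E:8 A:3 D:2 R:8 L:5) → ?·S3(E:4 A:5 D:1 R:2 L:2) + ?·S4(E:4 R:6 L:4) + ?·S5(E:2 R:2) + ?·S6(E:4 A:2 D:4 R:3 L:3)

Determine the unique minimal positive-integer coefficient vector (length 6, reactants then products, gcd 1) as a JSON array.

E: 2·7+6·8 = 62 | 4·4+4·4+3·2+6·4 = 62
A: 2·7+6·3 = 32 | 4·5+4·0+3·0+6·2 = 32
D: 2·8+6·2 = 28 | 4·1+4·0+3·0+6·4 = 28
R: 2·4+6·8 = 56 | 4·2+4·6+3·2+6·3 = 56
L: 2·6+6·5 = 42 | 4·2+4·4+3·0+6·3 = 42
gcd(2,6,4,4,3,6) = 1

Coefficients: [2, 6, 4, 4, 3, 6]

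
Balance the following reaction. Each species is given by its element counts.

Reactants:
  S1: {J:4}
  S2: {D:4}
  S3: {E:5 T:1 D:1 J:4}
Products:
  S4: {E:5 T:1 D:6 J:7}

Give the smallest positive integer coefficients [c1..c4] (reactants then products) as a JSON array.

E: 3·0+5·0+4·5 = 20 | 4·5 = 20
T: 3·0+5·0+4·1 = 4 | 4·1 = 4
D: 3·0+5·4+4·1 = 24 | 4·6 = 24
J: 3·4+5·0+4·4 = 28 | 4·7 = 28
gcd(3,5,4,4) = 1

Coefficients: [3, 5, 4, 4]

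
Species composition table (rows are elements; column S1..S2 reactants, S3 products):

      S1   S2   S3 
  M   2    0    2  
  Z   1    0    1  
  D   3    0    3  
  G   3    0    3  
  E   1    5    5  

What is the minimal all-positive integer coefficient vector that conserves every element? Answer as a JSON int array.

M: 5·2+4·0 = 10 | 5·2 = 10
Z: 5·1+4·0 = 5 | 5·1 = 5
D: 5·3+4·0 = 15 | 5·3 = 15
G: 5·3+4·0 = 15 | 5·3 = 15
E: 5·1+4·5 = 25 | 5·5 = 25
gcd(5,4,5) = 1

Coefficients: [5, 4, 5]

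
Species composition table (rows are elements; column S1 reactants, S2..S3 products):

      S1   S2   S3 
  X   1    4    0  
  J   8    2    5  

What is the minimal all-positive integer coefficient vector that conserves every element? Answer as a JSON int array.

X: 4·1 = 4 | 1·4+6·0 = 4
J: 4·8 = 32 | 1·2+6·5 = 32
gcd(4,1,6) = 1

Coefficients: [4, 1, 6]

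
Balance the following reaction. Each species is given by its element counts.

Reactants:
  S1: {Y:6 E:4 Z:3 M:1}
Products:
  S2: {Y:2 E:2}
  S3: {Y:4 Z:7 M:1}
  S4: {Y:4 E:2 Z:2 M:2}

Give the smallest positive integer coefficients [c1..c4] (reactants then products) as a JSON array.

Coefficients: [3, 5, 1, 1]

Y: 3·6 = 18 | 5·2+1·4+1·4 = 18
E: 3·4 = 12 | 5·2+1·0+1·2 = 12
Z: 3·3 = 9 | 5·0+1·7+1·2 = 9
M: 3·1 = 3 | 5·0+1·1+1·2 = 3
gcd(3,5,1,1) = 1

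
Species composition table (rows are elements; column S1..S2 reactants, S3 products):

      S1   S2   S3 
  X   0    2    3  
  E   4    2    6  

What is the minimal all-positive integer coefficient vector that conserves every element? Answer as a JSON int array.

Coefficients: [3, 6, 4]

X: 3·0+6·2 = 12 | 4·3 = 12
E: 3·4+6·2 = 24 | 4·6 = 24
gcd(3,6,4) = 1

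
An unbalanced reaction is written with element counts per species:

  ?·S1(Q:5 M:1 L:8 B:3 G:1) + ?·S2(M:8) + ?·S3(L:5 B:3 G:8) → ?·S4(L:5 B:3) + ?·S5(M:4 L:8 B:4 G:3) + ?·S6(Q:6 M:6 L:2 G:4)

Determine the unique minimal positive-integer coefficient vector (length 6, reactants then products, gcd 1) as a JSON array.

Q: 6·5+6·0+4·0 = 30 | 2·0+6·0+5·6 = 30
M: 6·1+6·8+4·0 = 54 | 2·0+6·4+5·6 = 54
L: 6·8+6·0+4·5 = 68 | 2·5+6·8+5·2 = 68
B: 6·3+6·0+4·3 = 30 | 2·3+6·4+5·0 = 30
G: 6·1+6·0+4·8 = 38 | 2·0+6·3+5·4 = 38
gcd(6,6,4,2,6,5) = 1

Coefficients: [6, 6, 4, 2, 6, 5]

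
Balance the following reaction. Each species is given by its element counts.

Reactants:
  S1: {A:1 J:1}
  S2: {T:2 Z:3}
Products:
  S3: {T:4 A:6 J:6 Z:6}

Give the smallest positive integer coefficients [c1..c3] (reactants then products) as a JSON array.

T: 6·0+2·2 = 4 | 1·4 = 4
A: 6·1+2·0 = 6 | 1·6 = 6
J: 6·1+2·0 = 6 | 1·6 = 6
Z: 6·0+2·3 = 6 | 1·6 = 6
gcd(6,2,1) = 1

Coefficients: [6, 2, 1]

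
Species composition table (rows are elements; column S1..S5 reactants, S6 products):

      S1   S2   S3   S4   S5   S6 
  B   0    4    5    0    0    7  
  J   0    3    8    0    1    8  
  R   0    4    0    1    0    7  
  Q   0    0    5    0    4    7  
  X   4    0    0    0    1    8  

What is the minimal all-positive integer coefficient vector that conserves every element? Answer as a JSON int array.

B: 5·0+4·4+1·5+5·0+4·0 = 21 | 3·7 = 21
J: 5·0+4·3+1·8+5·0+4·1 = 24 | 3·8 = 24
R: 5·0+4·4+1·0+5·1+4·0 = 21 | 3·7 = 21
Q: 5·0+4·0+1·5+5·0+4·4 = 21 | 3·7 = 21
X: 5·4+4·0+1·0+5·0+4·1 = 24 | 3·8 = 24
gcd(5,4,1,5,4,3) = 1

Coefficients: [5, 4, 1, 5, 4, 3]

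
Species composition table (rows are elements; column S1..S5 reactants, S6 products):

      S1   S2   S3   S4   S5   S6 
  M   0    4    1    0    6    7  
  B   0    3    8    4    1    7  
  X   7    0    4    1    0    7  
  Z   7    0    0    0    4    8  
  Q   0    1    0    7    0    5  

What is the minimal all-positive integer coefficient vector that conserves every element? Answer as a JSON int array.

M: 4·0+4·4+1·1+3·0+3·6 = 35 | 5·7 = 35
B: 4·0+4·3+1·8+3·4+3·1 = 35 | 5·7 = 35
X: 4·7+4·0+1·4+3·1+3·0 = 35 | 5·7 = 35
Z: 4·7+4·0+1·0+3·0+3·4 = 40 | 5·8 = 40
Q: 4·0+4·1+1·0+3·7+3·0 = 25 | 5·5 = 25
gcd(4,4,1,3,3,5) = 1

Coefficients: [4, 4, 1, 3, 3, 5]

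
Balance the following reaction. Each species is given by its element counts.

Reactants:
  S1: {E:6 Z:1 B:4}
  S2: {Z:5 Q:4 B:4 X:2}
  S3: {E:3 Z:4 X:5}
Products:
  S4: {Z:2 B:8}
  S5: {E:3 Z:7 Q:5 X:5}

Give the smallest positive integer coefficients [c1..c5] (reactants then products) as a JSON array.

E: 1·6+5·0+2·3 = 12 | 3·0+4·3 = 12
Z: 1·1+5·5+2·4 = 34 | 3·2+4·7 = 34
Q: 1·0+5·4+2·0 = 20 | 3·0+4·5 = 20
B: 1·4+5·4+2·0 = 24 | 3·8+4·0 = 24
X: 1·0+5·2+2·5 = 20 | 3·0+4·5 = 20
gcd(1,5,2,3,4) = 1

Coefficients: [1, 5, 2, 3, 4]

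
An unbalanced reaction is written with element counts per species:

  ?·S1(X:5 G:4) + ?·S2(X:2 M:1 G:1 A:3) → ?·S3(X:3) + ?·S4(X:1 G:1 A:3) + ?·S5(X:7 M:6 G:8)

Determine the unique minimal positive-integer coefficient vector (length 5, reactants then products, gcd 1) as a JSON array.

X: 2·5+6·2 = 22 | 3·3+6·1+1·7 = 22
M: 2·0+6·1 = 6 | 3·0+6·0+1·6 = 6
G: 2·4+6·1 = 14 | 3·0+6·1+1·8 = 14
A: 2·0+6·3 = 18 | 3·0+6·3+1·0 = 18
gcd(2,6,3,6,1) = 1

Coefficients: [2, 6, 3, 6, 1]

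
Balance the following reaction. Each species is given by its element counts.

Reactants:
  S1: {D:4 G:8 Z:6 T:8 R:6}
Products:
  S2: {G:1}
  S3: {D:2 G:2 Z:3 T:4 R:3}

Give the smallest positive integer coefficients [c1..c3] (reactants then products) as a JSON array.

D: 1·4 = 4 | 4·0+2·2 = 4
G: 1·8 = 8 | 4·1+2·2 = 8
Z: 1·6 = 6 | 4·0+2·3 = 6
T: 1·8 = 8 | 4·0+2·4 = 8
R: 1·6 = 6 | 4·0+2·3 = 6
gcd(1,4,2) = 1

Coefficients: [1, 4, 2]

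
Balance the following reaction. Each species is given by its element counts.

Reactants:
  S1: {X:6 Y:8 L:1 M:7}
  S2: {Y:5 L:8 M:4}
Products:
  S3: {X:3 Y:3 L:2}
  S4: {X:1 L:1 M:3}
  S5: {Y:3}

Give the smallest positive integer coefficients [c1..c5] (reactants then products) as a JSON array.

X: 2·6+1·0 = 12 | 2·3+6·1+5·0 = 12
Y: 2·8+1·5 = 21 | 2·3+6·0+5·3 = 21
L: 2·1+1·8 = 10 | 2·2+6·1+5·0 = 10
M: 2·7+1·4 = 18 | 2·0+6·3+5·0 = 18
gcd(2,1,2,6,5) = 1

Coefficients: [2, 1, 2, 6, 5]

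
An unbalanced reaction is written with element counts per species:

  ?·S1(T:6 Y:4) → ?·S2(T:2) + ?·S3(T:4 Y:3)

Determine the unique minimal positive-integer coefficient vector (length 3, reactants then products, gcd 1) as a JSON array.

T: 3·6 = 18 | 1·2+4·4 = 18
Y: 3·4 = 12 | 1·0+4·3 = 12
gcd(3,1,4) = 1

Coefficients: [3, 1, 4]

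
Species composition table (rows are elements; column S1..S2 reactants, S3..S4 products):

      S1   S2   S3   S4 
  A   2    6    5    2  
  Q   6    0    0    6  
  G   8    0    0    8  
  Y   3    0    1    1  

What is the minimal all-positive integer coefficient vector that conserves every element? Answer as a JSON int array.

A: 3·2+5·6 = 36 | 6·5+3·2 = 36
Q: 3·6+5·0 = 18 | 6·0+3·6 = 18
G: 3·8+5·0 = 24 | 6·0+3·8 = 24
Y: 3·3+5·0 = 9 | 6·1+3·1 = 9
gcd(3,5,6,3) = 1

Coefficients: [3, 5, 6, 3]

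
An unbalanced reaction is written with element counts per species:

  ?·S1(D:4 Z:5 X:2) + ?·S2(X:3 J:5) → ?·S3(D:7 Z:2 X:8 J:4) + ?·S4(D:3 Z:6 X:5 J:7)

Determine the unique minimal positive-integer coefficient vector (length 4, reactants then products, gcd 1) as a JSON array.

Coefficients: [4, 5, 1, 3]

D: 4·4+5·0 = 16 | 1·7+3·3 = 16
Z: 4·5+5·0 = 20 | 1·2+3·6 = 20
X: 4·2+5·3 = 23 | 1·8+3·5 = 23
J: 4·0+5·5 = 25 | 1·4+3·7 = 25
gcd(4,5,1,3) = 1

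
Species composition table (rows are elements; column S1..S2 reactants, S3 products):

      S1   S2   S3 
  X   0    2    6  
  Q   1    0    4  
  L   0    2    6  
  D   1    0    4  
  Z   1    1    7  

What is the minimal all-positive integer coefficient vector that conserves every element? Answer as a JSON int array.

Coefficients: [4, 3, 1]

X: 4·0+3·2 = 6 | 1·6 = 6
Q: 4·1+3·0 = 4 | 1·4 = 4
L: 4·0+3·2 = 6 | 1·6 = 6
D: 4·1+3·0 = 4 | 1·4 = 4
Z: 4·1+3·1 = 7 | 1·7 = 7
gcd(4,3,1) = 1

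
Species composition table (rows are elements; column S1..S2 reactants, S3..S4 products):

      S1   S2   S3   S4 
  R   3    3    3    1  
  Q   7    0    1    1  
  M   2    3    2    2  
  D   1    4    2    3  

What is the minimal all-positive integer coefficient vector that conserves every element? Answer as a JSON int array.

R: 1·3+4·3 = 15 | 4·3+3·1 = 15
Q: 1·7+4·0 = 7 | 4·1+3·1 = 7
M: 1·2+4·3 = 14 | 4·2+3·2 = 14
D: 1·1+4·4 = 17 | 4·2+3·3 = 17
gcd(1,4,4,3) = 1

Coefficients: [1, 4, 4, 3]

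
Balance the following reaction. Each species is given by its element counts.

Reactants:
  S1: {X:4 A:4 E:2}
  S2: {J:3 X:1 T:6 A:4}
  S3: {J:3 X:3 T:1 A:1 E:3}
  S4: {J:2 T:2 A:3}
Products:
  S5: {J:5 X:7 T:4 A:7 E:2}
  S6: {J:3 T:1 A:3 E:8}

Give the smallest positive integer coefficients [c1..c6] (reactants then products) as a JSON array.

J: 4·0+1·3+6·3+5·2 = 31 | 5·5+2·3 = 31
X: 4·4+1·1+6·3+5·0 = 35 | 5·7+2·0 = 35
T: 4·0+1·6+6·1+5·2 = 22 | 5·4+2·1 = 22
A: 4·4+1·4+6·1+5·3 = 41 | 5·7+2·3 = 41
E: 4·2+1·0+6·3+5·0 = 26 | 5·2+2·8 = 26
gcd(4,1,6,5,5,2) = 1

Coefficients: [4, 1, 6, 5, 5, 2]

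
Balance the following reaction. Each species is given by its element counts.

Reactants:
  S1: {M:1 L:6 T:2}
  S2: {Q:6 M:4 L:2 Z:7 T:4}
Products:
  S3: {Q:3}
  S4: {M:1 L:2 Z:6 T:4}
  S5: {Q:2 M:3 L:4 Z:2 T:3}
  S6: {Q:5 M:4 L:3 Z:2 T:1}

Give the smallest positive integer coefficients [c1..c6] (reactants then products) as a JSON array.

Q: 3·0+6·6 = 36 | 4·3+5·0+2·2+4·5 = 36
M: 3·1+6·4 = 27 | 4·0+5·1+2·3+4·4 = 27
L: 3·6+6·2 = 30 | 4·0+5·2+2·4+4·3 = 30
Z: 3·0+6·7 = 42 | 4·0+5·6+2·2+4·2 = 42
T: 3·2+6·4 = 30 | 4·0+5·4+2·3+4·1 = 30
gcd(3,6,4,5,2,4) = 1

Coefficients: [3, 6, 4, 5, 2, 4]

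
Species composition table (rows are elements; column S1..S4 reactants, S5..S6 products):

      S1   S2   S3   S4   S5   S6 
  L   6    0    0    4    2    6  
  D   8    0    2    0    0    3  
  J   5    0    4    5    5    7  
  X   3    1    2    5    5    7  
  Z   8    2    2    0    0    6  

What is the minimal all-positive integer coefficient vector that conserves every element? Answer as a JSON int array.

Coefficients: [1, 6, 2, 6, 3, 4]

L: 1·6+6·0+2·0+6·4 = 30 | 3·2+4·6 = 30
D: 1·8+6·0+2·2+6·0 = 12 | 3·0+4·3 = 12
J: 1·5+6·0+2·4+6·5 = 43 | 3·5+4·7 = 43
X: 1·3+6·1+2·2+6·5 = 43 | 3·5+4·7 = 43
Z: 1·8+6·2+2·2+6·0 = 24 | 3·0+4·6 = 24
gcd(1,6,2,6,3,4) = 1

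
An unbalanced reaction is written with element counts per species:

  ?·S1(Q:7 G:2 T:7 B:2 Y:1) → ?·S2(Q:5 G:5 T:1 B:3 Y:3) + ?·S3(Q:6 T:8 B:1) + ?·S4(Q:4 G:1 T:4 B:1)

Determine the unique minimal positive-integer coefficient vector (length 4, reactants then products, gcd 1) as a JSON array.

Q: 3·7 = 21 | 1·5+2·6+1·4 = 21
G: 3·2 = 6 | 1·5+2·0+1·1 = 6
T: 3·7 = 21 | 1·1+2·8+1·4 = 21
B: 3·2 = 6 | 1·3+2·1+1·1 = 6
Y: 3·1 = 3 | 1·3+2·0+1·0 = 3
gcd(3,1,2,1) = 1

Coefficients: [3, 1, 2, 1]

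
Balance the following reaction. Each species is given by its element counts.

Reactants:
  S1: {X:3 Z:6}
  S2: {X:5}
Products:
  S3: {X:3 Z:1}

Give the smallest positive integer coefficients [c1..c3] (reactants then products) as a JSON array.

X: 1·3+3·5 = 18 | 6·3 = 18
Z: 1·6+3·0 = 6 | 6·1 = 6
gcd(1,3,6) = 1

Coefficients: [1, 3, 6]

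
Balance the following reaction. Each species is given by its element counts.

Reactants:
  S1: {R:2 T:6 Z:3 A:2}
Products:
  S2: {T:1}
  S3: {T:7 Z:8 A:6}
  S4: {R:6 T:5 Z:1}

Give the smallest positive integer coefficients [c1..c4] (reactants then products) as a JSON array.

R: 3·2 = 6 | 6·0+1·0+1·6 = 6
T: 3·6 = 18 | 6·1+1·7+1·5 = 18
Z: 3·3 = 9 | 6·0+1·8+1·1 = 9
A: 3·2 = 6 | 6·0+1·6+1·0 = 6
gcd(3,6,1,1) = 1

Coefficients: [3, 6, 1, 1]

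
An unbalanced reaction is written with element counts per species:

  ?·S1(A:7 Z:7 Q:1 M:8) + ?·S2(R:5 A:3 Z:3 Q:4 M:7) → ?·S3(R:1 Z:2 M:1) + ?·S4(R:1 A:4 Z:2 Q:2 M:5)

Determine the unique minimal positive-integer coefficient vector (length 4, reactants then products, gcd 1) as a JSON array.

Coefficients: [2, 2, 5, 5]

R: 2·0+2·5 = 10 | 5·1+5·1 = 10
A: 2·7+2·3 = 20 | 5·0+5·4 = 20
Z: 2·7+2·3 = 20 | 5·2+5·2 = 20
Q: 2·1+2·4 = 10 | 5·0+5·2 = 10
M: 2·8+2·7 = 30 | 5·1+5·5 = 30
gcd(2,2,5,5) = 1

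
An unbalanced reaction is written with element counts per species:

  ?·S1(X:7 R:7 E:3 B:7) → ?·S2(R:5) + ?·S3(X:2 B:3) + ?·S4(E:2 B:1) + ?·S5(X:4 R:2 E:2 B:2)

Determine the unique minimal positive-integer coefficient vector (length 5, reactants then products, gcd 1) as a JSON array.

Coefficients: [2, 2, 3, 1, 2]

X: 2·7 = 14 | 2·0+3·2+1·0+2·4 = 14
R: 2·7 = 14 | 2·5+3·0+1·0+2·2 = 14
E: 2·3 = 6 | 2·0+3·0+1·2+2·2 = 6
B: 2·7 = 14 | 2·0+3·3+1·1+2·2 = 14
gcd(2,2,3,1,2) = 1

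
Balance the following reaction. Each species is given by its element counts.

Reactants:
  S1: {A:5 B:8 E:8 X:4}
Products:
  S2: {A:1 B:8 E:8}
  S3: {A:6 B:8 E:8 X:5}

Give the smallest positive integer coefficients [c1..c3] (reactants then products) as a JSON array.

A: 5·5 = 25 | 1·1+4·6 = 25
B: 5·8 = 40 | 1·8+4·8 = 40
E: 5·8 = 40 | 1·8+4·8 = 40
X: 5·4 = 20 | 1·0+4·5 = 20
gcd(5,1,4) = 1

Coefficients: [5, 1, 4]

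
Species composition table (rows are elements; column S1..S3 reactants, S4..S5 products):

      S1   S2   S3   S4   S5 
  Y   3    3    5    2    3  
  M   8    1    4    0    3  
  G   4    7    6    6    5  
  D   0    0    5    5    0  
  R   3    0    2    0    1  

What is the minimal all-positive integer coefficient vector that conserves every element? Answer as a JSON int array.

Y: 1·3+3·3+1·5 = 17 | 1·2+5·3 = 17
M: 1·8+3·1+1·4 = 15 | 1·0+5·3 = 15
G: 1·4+3·7+1·6 = 31 | 1·6+5·5 = 31
D: 1·0+3·0+1·5 = 5 | 1·5+5·0 = 5
R: 1·3+3·0+1·2 = 5 | 1·0+5·1 = 5
gcd(1,3,1,1,5) = 1

Coefficients: [1, 3, 1, 1, 5]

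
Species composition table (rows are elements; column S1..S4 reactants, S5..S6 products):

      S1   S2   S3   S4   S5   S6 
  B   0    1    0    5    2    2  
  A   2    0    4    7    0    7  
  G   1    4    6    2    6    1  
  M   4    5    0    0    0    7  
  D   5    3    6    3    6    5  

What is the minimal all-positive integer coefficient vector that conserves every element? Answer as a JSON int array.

Coefficients: [5, 3, 1, 3, 4, 5]

B: 5·0+3·1+1·0+3·5 = 18 | 4·2+5·2 = 18
A: 5·2+3·0+1·4+3·7 = 35 | 4·0+5·7 = 35
G: 5·1+3·4+1·6+3·2 = 29 | 4·6+5·1 = 29
M: 5·4+3·5+1·0+3·0 = 35 | 4·0+5·7 = 35
D: 5·5+3·3+1·6+3·3 = 49 | 4·6+5·5 = 49
gcd(5,3,1,3,4,5) = 1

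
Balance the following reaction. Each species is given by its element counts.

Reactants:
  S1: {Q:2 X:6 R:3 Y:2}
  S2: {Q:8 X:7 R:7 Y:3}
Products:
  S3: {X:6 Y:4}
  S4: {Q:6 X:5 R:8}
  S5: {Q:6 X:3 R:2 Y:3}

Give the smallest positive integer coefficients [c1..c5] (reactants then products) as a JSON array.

Q: 1·2+5·8 = 42 | 2·0+4·6+3·6 = 42
X: 1·6+5·7 = 41 | 2·6+4·5+3·3 = 41
R: 1·3+5·7 = 38 | 2·0+4·8+3·2 = 38
Y: 1·2+5·3 = 17 | 2·4+4·0+3·3 = 17
gcd(1,5,2,4,3) = 1

Coefficients: [1, 5, 2, 4, 3]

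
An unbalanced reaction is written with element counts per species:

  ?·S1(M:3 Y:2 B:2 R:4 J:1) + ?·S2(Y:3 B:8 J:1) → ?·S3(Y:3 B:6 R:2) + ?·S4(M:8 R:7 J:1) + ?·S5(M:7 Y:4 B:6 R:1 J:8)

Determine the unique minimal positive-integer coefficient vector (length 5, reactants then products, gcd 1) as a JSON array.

M: 5·3+4·0 = 15 | 6·0+1·8+1·7 = 15
Y: 5·2+4·3 = 22 | 6·3+1·0+1·4 = 22
B: 5·2+4·8 = 42 | 6·6+1·0+1·6 = 42
R: 5·4+4·0 = 20 | 6·2+1·7+1·1 = 20
J: 5·1+4·1 = 9 | 6·0+1·1+1·8 = 9
gcd(5,4,6,1,1) = 1

Coefficients: [5, 4, 6, 1, 1]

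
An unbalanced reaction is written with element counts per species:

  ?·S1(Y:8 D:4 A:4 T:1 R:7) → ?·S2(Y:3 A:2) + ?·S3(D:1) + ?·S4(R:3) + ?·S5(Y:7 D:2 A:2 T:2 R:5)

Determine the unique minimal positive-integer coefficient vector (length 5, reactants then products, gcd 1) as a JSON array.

Y: 2·8 = 16 | 3·3+6·0+3·0+1·7 = 16
D: 2·4 = 8 | 3·0+6·1+3·0+1·2 = 8
A: 2·4 = 8 | 3·2+6·0+3·0+1·2 = 8
T: 2·1 = 2 | 3·0+6·0+3·0+1·2 = 2
R: 2·7 = 14 | 3·0+6·0+3·3+1·5 = 14
gcd(2,3,6,3,1) = 1

Coefficients: [2, 3, 6, 3, 1]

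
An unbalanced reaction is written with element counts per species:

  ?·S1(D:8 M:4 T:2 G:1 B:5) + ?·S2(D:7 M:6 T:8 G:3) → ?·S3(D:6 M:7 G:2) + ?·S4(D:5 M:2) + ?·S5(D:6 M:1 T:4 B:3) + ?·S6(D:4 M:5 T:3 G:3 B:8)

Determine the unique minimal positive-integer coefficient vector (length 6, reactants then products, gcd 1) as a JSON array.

D: 5·8+1·7 = 47 | 1·6+3·5+3·6+2·4 = 47
M: 5·4+1·6 = 26 | 1·7+3·2+3·1+2·5 = 26
T: 5·2+1·8 = 18 | 1·0+3·0+3·4+2·3 = 18
G: 5·1+1·3 = 8 | 1·2+3·0+3·0+2·3 = 8
B: 5·5+1·0 = 25 | 1·0+3·0+3·3+2·8 = 25
gcd(5,1,1,3,3,2) = 1

Coefficients: [5, 1, 1, 3, 3, 2]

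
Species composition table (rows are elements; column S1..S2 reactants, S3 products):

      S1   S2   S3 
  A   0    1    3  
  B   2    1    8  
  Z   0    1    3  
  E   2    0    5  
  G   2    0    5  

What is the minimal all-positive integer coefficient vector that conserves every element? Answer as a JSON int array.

A: 5·0+6·1 = 6 | 2·3 = 6
B: 5·2+6·1 = 16 | 2·8 = 16
Z: 5·0+6·1 = 6 | 2·3 = 6
E: 5·2+6·0 = 10 | 2·5 = 10
G: 5·2+6·0 = 10 | 2·5 = 10
gcd(5,6,2) = 1

Coefficients: [5, 6, 2]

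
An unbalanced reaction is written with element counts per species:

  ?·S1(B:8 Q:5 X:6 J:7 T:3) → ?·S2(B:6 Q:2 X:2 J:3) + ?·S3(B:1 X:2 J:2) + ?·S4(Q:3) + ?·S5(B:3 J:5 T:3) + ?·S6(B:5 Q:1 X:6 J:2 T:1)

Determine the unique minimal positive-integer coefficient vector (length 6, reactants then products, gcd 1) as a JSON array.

B: 4·8 = 32 | 1·6+2·1+5·0+3·3+3·5 = 32
Q: 4·5 = 20 | 1·2+2·0+5·3+3·0+3·1 = 20
X: 4·6 = 24 | 1·2+2·2+5·0+3·0+3·6 = 24
J: 4·7 = 28 | 1·3+2·2+5·0+3·5+3·2 = 28
T: 4·3 = 12 | 1·0+2·0+5·0+3·3+3·1 = 12
gcd(4,1,2,5,3,3) = 1

Coefficients: [4, 1, 2, 5, 3, 3]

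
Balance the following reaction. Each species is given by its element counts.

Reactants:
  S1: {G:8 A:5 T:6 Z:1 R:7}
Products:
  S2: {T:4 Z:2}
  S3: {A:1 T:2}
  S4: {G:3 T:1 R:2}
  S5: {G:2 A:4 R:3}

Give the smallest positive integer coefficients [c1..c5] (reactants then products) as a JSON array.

Coefficients: [2, 1, 2, 4, 2]

G: 2·8 = 16 | 1·0+2·0+4·3+2·2 = 16
A: 2·5 = 10 | 1·0+2·1+4·0+2·4 = 10
T: 2·6 = 12 | 1·4+2·2+4·1+2·0 = 12
Z: 2·1 = 2 | 1·2+2·0+4·0+2·0 = 2
R: 2·7 = 14 | 1·0+2·0+4·2+2·3 = 14
gcd(2,1,2,4,2) = 1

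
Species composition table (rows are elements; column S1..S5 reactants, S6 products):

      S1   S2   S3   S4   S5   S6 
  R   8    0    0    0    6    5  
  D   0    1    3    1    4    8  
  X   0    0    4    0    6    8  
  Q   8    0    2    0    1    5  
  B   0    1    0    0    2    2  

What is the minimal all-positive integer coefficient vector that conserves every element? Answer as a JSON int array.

Coefficients: [1, 4, 5, 5, 2, 4]

R: 1·8+4·0+5·0+5·0+2·6 = 20 | 4·5 = 20
D: 1·0+4·1+5·3+5·1+2·4 = 32 | 4·8 = 32
X: 1·0+4·0+5·4+5·0+2·6 = 32 | 4·8 = 32
Q: 1·8+4·0+5·2+5·0+2·1 = 20 | 4·5 = 20
B: 1·0+4·1+5·0+5·0+2·2 = 8 | 4·2 = 8
gcd(1,4,5,5,2,4) = 1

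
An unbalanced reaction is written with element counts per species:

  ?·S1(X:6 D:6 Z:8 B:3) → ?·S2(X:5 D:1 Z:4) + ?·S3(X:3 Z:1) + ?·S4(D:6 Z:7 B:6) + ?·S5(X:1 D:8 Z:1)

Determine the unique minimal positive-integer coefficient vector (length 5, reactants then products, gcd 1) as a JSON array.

X: 4·6 = 24 | 4·5+1·3+2·0+1·1 = 24
D: 4·6 = 24 | 4·1+1·0+2·6+1·8 = 24
Z: 4·8 = 32 | 4·4+1·1+2·7+1·1 = 32
B: 4·3 = 12 | 4·0+1·0+2·6+1·0 = 12
gcd(4,4,1,2,1) = 1

Coefficients: [4, 4, 1, 2, 1]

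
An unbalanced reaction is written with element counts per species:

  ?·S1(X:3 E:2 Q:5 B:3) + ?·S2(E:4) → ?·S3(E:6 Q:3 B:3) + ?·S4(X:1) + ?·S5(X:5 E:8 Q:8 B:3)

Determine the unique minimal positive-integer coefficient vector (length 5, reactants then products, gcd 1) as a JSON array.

Coefficients: [5, 6, 3, 5, 2]

X: 5·3+6·0 = 15 | 3·0+5·1+2·5 = 15
E: 5·2+6·4 = 34 | 3·6+5·0+2·8 = 34
Q: 5·5+6·0 = 25 | 3·3+5·0+2·8 = 25
B: 5·3+6·0 = 15 | 3·3+5·0+2·3 = 15
gcd(5,6,3,5,2) = 1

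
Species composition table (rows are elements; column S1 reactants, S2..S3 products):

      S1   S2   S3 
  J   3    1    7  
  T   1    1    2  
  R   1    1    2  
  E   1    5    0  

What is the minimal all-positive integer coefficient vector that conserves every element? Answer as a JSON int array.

Coefficients: [5, 1, 2]

J: 5·3 = 15 | 1·1+2·7 = 15
T: 5·1 = 5 | 1·1+2·2 = 5
R: 5·1 = 5 | 1·1+2·2 = 5
E: 5·1 = 5 | 1·5+2·0 = 5
gcd(5,1,2) = 1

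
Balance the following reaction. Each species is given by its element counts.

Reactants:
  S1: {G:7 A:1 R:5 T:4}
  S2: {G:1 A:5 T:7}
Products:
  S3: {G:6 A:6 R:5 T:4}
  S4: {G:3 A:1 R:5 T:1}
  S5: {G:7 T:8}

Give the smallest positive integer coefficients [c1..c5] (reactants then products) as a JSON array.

G: 4·7+1·1 = 29 | 1·6+3·3+2·7 = 29
A: 4·1+1·5 = 9 | 1·6+3·1+2·0 = 9
R: 4·5+1·0 = 20 | 1·5+3·5+2·0 = 20
T: 4·4+1·7 = 23 | 1·4+3·1+2·8 = 23
gcd(4,1,1,3,2) = 1

Coefficients: [4, 1, 1, 3, 2]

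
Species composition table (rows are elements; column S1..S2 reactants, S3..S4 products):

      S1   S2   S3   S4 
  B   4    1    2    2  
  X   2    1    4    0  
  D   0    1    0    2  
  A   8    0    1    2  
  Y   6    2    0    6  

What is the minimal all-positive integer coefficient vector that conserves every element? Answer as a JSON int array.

B: 1·4+6·1 = 10 | 2·2+3·2 = 10
X: 1·2+6·1 = 8 | 2·4+3·0 = 8
D: 1·0+6·1 = 6 | 2·0+3·2 = 6
A: 1·8+6·0 = 8 | 2·1+3·2 = 8
Y: 1·6+6·2 = 18 | 2·0+3·6 = 18
gcd(1,6,2,3) = 1

Coefficients: [1, 6, 2, 3]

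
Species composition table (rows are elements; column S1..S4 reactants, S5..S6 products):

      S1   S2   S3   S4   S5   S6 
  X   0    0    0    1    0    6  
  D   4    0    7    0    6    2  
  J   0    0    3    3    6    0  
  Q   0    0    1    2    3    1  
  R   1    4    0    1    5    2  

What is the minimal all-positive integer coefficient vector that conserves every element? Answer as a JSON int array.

X: 1·0+5·0+4·0+6·1 = 6 | 5·0+1·6 = 6
D: 1·4+5·0+4·7+6·0 = 32 | 5·6+1·2 = 32
J: 1·0+5·0+4·3+6·3 = 30 | 5·6+1·0 = 30
Q: 1·0+5·0+4·1+6·2 = 16 | 5·3+1·1 = 16
R: 1·1+5·4+4·0+6·1 = 27 | 5·5+1·2 = 27
gcd(1,5,4,6,5,1) = 1

Coefficients: [1, 5, 4, 6, 5, 1]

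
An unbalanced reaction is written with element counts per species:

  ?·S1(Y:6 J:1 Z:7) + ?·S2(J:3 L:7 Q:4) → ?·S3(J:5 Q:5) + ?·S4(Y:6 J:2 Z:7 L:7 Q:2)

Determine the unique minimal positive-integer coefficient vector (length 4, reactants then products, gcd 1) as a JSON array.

Y: 5·6+5·0 = 30 | 2·0+5·6 = 30
J: 5·1+5·3 = 20 | 2·5+5·2 = 20
Z: 5·7+5·0 = 35 | 2·0+5·7 = 35
L: 5·0+5·7 = 35 | 2·0+5·7 = 35
Q: 5·0+5·4 = 20 | 2·5+5·2 = 20
gcd(5,5,2,5) = 1

Coefficients: [5, 5, 2, 5]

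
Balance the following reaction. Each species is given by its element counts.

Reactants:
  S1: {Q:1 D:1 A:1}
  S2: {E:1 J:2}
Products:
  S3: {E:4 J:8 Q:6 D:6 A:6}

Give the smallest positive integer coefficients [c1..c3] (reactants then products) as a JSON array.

E: 6·0+4·1 = 4 | 1·4 = 4
J: 6·0+4·2 = 8 | 1·8 = 8
Q: 6·1+4·0 = 6 | 1·6 = 6
D: 6·1+4·0 = 6 | 1·6 = 6
A: 6·1+4·0 = 6 | 1·6 = 6
gcd(6,4,1) = 1

Coefficients: [6, 4, 1]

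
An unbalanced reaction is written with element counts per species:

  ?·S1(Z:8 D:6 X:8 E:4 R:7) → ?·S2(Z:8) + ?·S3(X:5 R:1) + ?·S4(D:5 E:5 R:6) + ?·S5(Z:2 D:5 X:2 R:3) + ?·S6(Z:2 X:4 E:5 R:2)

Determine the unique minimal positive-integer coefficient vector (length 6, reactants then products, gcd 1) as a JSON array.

Coefficients: [5, 4, 6, 3, 3, 1]

Z: 5·8 = 40 | 4·8+6·0+3·0+3·2+1·2 = 40
D: 5·6 = 30 | 4·0+6·0+3·5+3·5+1·0 = 30
X: 5·8 = 40 | 4·0+6·5+3·0+3·2+1·4 = 40
E: 5·4 = 20 | 4·0+6·0+3·5+3·0+1·5 = 20
R: 5·7 = 35 | 4·0+6·1+3·6+3·3+1·2 = 35
gcd(5,4,6,3,3,1) = 1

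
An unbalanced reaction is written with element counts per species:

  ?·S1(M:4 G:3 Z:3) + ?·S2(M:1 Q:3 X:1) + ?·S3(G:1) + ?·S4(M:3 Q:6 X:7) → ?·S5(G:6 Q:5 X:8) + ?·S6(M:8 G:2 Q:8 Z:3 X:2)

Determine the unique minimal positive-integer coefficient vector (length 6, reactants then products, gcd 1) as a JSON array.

Coefficients: [2, 5, 4, 1, 1, 2]

M: 2·4+5·1+4·0+1·3 = 16 | 1·0+2·8 = 16
G: 2·3+5·0+4·1+1·0 = 10 | 1·6+2·2 = 10
Q: 2·0+5·3+4·0+1·6 = 21 | 1·5+2·8 = 21
Z: 2·3+5·0+4·0+1·0 = 6 | 1·0+2·3 = 6
X: 2·0+5·1+4·0+1·7 = 12 | 1·8+2·2 = 12
gcd(2,5,4,1,1,2) = 1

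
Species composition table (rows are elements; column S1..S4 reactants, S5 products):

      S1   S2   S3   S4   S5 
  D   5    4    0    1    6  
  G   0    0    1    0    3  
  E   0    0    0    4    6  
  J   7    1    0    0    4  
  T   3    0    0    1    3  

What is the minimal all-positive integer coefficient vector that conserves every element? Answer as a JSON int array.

D: 1·5+1·4+6·0+3·1 = 12 | 2·6 = 12
G: 1·0+1·0+6·1+3·0 = 6 | 2·3 = 6
E: 1·0+1·0+6·0+3·4 = 12 | 2·6 = 12
J: 1·7+1·1+6·0+3·0 = 8 | 2·4 = 8
T: 1·3+1·0+6·0+3·1 = 6 | 2·3 = 6
gcd(1,1,6,3,2) = 1

Coefficients: [1, 1, 6, 3, 2]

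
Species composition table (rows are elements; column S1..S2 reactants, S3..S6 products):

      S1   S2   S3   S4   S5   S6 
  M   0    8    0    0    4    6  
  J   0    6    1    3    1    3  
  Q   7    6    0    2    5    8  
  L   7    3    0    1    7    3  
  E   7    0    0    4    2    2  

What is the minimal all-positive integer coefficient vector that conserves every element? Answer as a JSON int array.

M: 4·0+5·8 = 40 | 5·0+3·0+4·4+4·6 = 40
J: 4·0+5·6 = 30 | 5·1+3·3+4·1+4·3 = 30
Q: 4·7+5·6 = 58 | 5·0+3·2+4·5+4·8 = 58
L: 4·7+5·3 = 43 | 5·0+3·1+4·7+4·3 = 43
E: 4·7+5·0 = 28 | 5·0+3·4+4·2+4·2 = 28
gcd(4,5,5,3,4,4) = 1

Coefficients: [4, 5, 5, 3, 4, 4]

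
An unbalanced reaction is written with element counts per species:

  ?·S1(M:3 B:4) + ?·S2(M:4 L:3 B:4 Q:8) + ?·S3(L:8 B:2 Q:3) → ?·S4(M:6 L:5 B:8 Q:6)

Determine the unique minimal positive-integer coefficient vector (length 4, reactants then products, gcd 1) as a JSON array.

M: 6·3+3·4+2·0 = 30 | 5·6 = 30
L: 6·0+3·3+2·8 = 25 | 5·5 = 25
B: 6·4+3·4+2·2 = 40 | 5·8 = 40
Q: 6·0+3·8+2·3 = 30 | 5·6 = 30
gcd(6,3,2,5) = 1

Coefficients: [6, 3, 2, 5]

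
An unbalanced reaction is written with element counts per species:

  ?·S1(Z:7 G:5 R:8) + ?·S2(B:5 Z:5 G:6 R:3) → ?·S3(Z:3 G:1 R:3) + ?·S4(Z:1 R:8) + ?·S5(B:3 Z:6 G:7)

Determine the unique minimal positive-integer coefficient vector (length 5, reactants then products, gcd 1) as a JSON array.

B: 4·0+3·5 = 15 | 3·0+4·0+5·3 = 15
Z: 4·7+3·5 = 43 | 3·3+4·1+5·6 = 43
G: 4·5+3·6 = 38 | 3·1+4·0+5·7 = 38
R: 4·8+3·3 = 41 | 3·3+4·8+5·0 = 41
gcd(4,3,3,4,5) = 1

Coefficients: [4, 3, 3, 4, 5]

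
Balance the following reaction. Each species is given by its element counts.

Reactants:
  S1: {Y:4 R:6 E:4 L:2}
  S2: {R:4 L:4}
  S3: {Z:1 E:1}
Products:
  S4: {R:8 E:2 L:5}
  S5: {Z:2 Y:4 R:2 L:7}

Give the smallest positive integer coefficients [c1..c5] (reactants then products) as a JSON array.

Z: 1·0+5·0+2·1 = 2 | 3·0+1·2 = 2
Y: 1·4+5·0+2·0 = 4 | 3·0+1·4 = 4
R: 1·6+5·4+2·0 = 26 | 3·8+1·2 = 26
E: 1·4+5·0+2·1 = 6 | 3·2+1·0 = 6
L: 1·2+5·4+2·0 = 22 | 3·5+1·7 = 22
gcd(1,5,2,3,1) = 1

Coefficients: [1, 5, 2, 3, 1]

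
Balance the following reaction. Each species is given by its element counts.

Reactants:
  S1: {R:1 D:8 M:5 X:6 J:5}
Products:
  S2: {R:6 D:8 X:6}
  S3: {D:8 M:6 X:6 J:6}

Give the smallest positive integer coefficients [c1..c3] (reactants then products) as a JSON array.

R: 6·1 = 6 | 1·6+5·0 = 6
D: 6·8 = 48 | 1·8+5·8 = 48
M: 6·5 = 30 | 1·0+5·6 = 30
X: 6·6 = 36 | 1·6+5·6 = 36
J: 6·5 = 30 | 1·0+5·6 = 30
gcd(6,1,5) = 1

Coefficients: [6, 1, 5]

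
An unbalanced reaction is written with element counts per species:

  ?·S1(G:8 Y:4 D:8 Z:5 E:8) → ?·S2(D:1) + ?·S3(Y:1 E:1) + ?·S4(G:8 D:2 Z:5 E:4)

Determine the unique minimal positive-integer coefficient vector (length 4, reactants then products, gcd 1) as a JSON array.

G: 1·8 = 8 | 6·0+4·0+1·8 = 8
Y: 1·4 = 4 | 6·0+4·1+1·0 = 4
D: 1·8 = 8 | 6·1+4·0+1·2 = 8
Z: 1·5 = 5 | 6·0+4·0+1·5 = 5
E: 1·8 = 8 | 6·0+4·1+1·4 = 8
gcd(1,6,4,1) = 1

Coefficients: [1, 6, 4, 1]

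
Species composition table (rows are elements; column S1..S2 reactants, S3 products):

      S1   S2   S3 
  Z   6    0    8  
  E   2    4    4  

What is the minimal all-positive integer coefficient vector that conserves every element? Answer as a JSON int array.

Coefficients: [4, 1, 3]

Z: 4·6+1·0 = 24 | 3·8 = 24
E: 4·2+1·4 = 12 | 3·4 = 12
gcd(4,1,3) = 1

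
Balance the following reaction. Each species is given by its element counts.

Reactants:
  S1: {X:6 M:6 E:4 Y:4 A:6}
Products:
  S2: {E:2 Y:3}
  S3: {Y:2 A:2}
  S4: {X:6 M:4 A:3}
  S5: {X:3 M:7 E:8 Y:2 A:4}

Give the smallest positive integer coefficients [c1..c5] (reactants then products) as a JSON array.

Coefficients: [5, 2, 5, 4, 2]

X: 5·6 = 30 | 2·0+5·0+4·6+2·3 = 30
M: 5·6 = 30 | 2·0+5·0+4·4+2·7 = 30
E: 5·4 = 20 | 2·2+5·0+4·0+2·8 = 20
Y: 5·4 = 20 | 2·3+5·2+4·0+2·2 = 20
A: 5·6 = 30 | 2·0+5·2+4·3+2·4 = 30
gcd(5,2,5,4,2) = 1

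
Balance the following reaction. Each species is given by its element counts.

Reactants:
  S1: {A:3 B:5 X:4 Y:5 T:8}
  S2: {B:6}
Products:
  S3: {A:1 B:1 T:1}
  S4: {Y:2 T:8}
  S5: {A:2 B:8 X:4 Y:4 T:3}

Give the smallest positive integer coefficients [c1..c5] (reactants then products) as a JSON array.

A: 6·3+4·0 = 18 | 6·1+3·0+6·2 = 18
B: 6·5+4·6 = 54 | 6·1+3·0+6·8 = 54
X: 6·4+4·0 = 24 | 6·0+3·0+6·4 = 24
Y: 6·5+4·0 = 30 | 6·0+3·2+6·4 = 30
T: 6·8+4·0 = 48 | 6·1+3·8+6·3 = 48
gcd(6,4,6,3,6) = 1

Coefficients: [6, 4, 6, 3, 6]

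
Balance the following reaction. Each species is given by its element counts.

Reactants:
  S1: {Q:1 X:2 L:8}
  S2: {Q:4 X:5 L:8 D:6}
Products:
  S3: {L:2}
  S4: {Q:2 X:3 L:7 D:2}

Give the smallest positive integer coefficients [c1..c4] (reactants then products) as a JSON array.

Q: 4·1+2·4 = 12 | 3·0+6·2 = 12
X: 4·2+2·5 = 18 | 3·0+6·3 = 18
L: 4·8+2·8 = 48 | 3·2+6·7 = 48
D: 4·0+2·6 = 12 | 3·0+6·2 = 12
gcd(4,2,3,6) = 1

Coefficients: [4, 2, 3, 6]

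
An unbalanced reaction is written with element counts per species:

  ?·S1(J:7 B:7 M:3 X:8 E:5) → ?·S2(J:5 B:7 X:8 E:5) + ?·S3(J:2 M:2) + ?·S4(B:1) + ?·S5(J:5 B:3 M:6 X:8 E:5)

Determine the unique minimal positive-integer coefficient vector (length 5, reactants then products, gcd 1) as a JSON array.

J: 6·7 = 42 | 5·5+6·2+4·0+1·5 = 42
B: 6·7 = 42 | 5·7+6·0+4·1+1·3 = 42
M: 6·3 = 18 | 5·0+6·2+4·0+1·6 = 18
X: 6·8 = 48 | 5·8+6·0+4·0+1·8 = 48
E: 6·5 = 30 | 5·5+6·0+4·0+1·5 = 30
gcd(6,5,6,4,1) = 1

Coefficients: [6, 5, 6, 4, 1]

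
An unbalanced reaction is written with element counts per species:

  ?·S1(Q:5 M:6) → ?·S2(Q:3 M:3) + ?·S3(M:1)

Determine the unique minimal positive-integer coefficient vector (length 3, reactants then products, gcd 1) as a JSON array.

Coefficients: [3, 5, 3]

Q: 3·5 = 15 | 5·3+3·0 = 15
M: 3·6 = 18 | 5·3+3·1 = 18
gcd(3,5,3) = 1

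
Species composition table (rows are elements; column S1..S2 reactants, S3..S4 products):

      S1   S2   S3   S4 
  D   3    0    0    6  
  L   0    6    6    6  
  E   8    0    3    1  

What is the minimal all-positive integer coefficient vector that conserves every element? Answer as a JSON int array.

Coefficients: [2, 6, 5, 1]

D: 2·3+6·0 = 6 | 5·0+1·6 = 6
L: 2·0+6·6 = 36 | 5·6+1·6 = 36
E: 2·8+6·0 = 16 | 5·3+1·1 = 16
gcd(2,6,5,1) = 1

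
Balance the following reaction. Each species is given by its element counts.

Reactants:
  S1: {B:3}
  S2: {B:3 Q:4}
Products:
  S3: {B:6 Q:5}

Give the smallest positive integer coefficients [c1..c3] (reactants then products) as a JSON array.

Coefficients: [3, 5, 4]

B: 3·3+5·3 = 24 | 4·6 = 24
Q: 3·0+5·4 = 20 | 4·5 = 20
gcd(3,5,4) = 1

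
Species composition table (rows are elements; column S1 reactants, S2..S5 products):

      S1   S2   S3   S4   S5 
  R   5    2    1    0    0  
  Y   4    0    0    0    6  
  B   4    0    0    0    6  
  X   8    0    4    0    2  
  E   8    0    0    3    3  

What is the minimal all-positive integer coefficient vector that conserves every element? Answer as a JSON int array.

R: 3·5 = 15 | 5·2+5·1+6·0+2·0 = 15
Y: 3·4 = 12 | 5·0+5·0+6·0+2·6 = 12
B: 3·4 = 12 | 5·0+5·0+6·0+2·6 = 12
X: 3·8 = 24 | 5·0+5·4+6·0+2·2 = 24
E: 3·8 = 24 | 5·0+5·0+6·3+2·3 = 24
gcd(3,5,5,6,2) = 1

Coefficients: [3, 5, 5, 6, 2]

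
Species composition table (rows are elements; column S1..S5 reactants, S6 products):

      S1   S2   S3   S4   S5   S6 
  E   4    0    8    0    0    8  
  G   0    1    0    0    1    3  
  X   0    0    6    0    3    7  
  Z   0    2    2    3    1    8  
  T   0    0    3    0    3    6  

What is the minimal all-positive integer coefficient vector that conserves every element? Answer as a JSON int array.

Coefficients: [4, 4, 1, 3, 5, 3]

E: 4·4+4·0+1·8+3·0+5·0 = 24 | 3·8 = 24
G: 4·0+4·1+1·0+3·0+5·1 = 9 | 3·3 = 9
X: 4·0+4·0+1·6+3·0+5·3 = 21 | 3·7 = 21
Z: 4·0+4·2+1·2+3·3+5·1 = 24 | 3·8 = 24
T: 4·0+4·0+1·3+3·0+5·3 = 18 | 3·6 = 18
gcd(4,4,1,3,5,3) = 1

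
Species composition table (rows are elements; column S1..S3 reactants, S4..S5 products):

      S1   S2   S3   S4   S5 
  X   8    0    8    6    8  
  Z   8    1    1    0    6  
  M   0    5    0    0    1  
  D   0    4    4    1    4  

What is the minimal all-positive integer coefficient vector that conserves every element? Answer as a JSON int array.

X: 3·8+1·0+5·8 = 64 | 4·6+5·8 = 64
Z: 3·8+1·1+5·1 = 30 | 4·0+5·6 = 30
M: 3·0+1·5+5·0 = 5 | 4·0+5·1 = 5
D: 3·0+1·4+5·4 = 24 | 4·1+5·4 = 24
gcd(3,1,5,4,5) = 1

Coefficients: [3, 1, 5, 4, 5]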